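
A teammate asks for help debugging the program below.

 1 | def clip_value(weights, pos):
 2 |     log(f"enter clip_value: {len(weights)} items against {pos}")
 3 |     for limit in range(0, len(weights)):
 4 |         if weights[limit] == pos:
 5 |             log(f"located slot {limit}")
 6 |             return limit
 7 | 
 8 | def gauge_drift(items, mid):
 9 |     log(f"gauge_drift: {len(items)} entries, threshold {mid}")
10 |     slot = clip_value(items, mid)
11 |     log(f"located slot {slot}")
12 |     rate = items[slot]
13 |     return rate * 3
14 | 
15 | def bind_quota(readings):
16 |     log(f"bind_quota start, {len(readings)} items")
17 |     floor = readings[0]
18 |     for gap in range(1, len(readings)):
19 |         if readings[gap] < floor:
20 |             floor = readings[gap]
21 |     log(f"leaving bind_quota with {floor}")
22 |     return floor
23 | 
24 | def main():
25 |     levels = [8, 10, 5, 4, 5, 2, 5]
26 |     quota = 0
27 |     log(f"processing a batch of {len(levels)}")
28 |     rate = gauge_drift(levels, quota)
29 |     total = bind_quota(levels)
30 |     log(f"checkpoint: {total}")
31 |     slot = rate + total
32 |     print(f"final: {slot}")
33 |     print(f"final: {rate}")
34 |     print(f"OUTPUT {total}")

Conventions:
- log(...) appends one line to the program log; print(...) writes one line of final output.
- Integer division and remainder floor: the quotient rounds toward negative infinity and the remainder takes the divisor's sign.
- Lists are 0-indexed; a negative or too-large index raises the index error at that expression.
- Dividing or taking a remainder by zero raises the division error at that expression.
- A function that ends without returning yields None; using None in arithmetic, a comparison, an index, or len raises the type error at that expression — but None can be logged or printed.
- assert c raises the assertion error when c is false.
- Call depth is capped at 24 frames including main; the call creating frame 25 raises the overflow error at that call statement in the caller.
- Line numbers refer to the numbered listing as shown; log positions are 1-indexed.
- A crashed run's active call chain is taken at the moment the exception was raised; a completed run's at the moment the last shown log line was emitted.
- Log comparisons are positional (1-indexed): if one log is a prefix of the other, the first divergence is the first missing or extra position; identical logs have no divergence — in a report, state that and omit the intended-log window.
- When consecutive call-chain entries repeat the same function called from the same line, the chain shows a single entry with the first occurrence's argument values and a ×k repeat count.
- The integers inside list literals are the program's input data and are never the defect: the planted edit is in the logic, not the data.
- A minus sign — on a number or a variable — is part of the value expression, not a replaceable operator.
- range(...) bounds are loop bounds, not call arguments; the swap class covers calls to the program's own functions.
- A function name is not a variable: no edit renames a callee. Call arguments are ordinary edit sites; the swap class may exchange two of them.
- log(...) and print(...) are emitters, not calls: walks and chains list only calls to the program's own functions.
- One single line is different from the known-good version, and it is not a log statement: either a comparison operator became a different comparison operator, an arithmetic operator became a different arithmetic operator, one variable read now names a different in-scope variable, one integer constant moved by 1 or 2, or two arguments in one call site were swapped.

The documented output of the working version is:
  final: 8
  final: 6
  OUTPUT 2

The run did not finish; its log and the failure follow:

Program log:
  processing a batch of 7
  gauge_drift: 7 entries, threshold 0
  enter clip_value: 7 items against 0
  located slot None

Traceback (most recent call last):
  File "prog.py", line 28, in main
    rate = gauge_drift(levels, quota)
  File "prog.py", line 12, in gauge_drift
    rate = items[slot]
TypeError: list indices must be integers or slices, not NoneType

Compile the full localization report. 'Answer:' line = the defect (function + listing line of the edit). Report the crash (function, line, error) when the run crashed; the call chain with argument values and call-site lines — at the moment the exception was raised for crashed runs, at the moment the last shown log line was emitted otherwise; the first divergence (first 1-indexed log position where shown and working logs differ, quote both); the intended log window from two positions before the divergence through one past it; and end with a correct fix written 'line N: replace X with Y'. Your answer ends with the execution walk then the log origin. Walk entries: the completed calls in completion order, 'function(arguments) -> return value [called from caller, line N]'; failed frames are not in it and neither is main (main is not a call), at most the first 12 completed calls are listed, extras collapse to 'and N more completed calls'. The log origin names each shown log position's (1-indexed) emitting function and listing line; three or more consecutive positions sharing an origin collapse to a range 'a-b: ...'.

Answer: the defect is in main at line 26.
Key observation: Position 2 is the first bad log line: 'gauge_drift: 7 entries, threshold 0' should read 'gauge_drift: 7 entries, threshold 2'.
Crash: gauge_drift, line 12, TypeError.
Call chain: main -> gauge_drift([8, 10, 5, 4, 5, 2, 5], 0) (called at line 28).
First divergence: at position 2 the run shows 'gauge_drift: 7 entries, threshold 0' where the working version logs 'gauge_drift: 7 entries, threshold 2'.
Intended log window:
  1: processing a batch of 7
  2: gauge_drift: 7 entries, threshold 2
  3: enter clip_value: 7 items against 2
Execution walk:
  clip_value([8, 10, 5, 4, 5, 2, 5], 0) -> None  [called from gauge_drift, line 10]
Log origin:
  1: emitted by main (line 27)
  2: emitted by gauge_drift (line 9)
  3: emitted by clip_value (line 2)
  4: emitted by gauge_drift (line 11)
A correct fix: line 26: replace `0` with `2`.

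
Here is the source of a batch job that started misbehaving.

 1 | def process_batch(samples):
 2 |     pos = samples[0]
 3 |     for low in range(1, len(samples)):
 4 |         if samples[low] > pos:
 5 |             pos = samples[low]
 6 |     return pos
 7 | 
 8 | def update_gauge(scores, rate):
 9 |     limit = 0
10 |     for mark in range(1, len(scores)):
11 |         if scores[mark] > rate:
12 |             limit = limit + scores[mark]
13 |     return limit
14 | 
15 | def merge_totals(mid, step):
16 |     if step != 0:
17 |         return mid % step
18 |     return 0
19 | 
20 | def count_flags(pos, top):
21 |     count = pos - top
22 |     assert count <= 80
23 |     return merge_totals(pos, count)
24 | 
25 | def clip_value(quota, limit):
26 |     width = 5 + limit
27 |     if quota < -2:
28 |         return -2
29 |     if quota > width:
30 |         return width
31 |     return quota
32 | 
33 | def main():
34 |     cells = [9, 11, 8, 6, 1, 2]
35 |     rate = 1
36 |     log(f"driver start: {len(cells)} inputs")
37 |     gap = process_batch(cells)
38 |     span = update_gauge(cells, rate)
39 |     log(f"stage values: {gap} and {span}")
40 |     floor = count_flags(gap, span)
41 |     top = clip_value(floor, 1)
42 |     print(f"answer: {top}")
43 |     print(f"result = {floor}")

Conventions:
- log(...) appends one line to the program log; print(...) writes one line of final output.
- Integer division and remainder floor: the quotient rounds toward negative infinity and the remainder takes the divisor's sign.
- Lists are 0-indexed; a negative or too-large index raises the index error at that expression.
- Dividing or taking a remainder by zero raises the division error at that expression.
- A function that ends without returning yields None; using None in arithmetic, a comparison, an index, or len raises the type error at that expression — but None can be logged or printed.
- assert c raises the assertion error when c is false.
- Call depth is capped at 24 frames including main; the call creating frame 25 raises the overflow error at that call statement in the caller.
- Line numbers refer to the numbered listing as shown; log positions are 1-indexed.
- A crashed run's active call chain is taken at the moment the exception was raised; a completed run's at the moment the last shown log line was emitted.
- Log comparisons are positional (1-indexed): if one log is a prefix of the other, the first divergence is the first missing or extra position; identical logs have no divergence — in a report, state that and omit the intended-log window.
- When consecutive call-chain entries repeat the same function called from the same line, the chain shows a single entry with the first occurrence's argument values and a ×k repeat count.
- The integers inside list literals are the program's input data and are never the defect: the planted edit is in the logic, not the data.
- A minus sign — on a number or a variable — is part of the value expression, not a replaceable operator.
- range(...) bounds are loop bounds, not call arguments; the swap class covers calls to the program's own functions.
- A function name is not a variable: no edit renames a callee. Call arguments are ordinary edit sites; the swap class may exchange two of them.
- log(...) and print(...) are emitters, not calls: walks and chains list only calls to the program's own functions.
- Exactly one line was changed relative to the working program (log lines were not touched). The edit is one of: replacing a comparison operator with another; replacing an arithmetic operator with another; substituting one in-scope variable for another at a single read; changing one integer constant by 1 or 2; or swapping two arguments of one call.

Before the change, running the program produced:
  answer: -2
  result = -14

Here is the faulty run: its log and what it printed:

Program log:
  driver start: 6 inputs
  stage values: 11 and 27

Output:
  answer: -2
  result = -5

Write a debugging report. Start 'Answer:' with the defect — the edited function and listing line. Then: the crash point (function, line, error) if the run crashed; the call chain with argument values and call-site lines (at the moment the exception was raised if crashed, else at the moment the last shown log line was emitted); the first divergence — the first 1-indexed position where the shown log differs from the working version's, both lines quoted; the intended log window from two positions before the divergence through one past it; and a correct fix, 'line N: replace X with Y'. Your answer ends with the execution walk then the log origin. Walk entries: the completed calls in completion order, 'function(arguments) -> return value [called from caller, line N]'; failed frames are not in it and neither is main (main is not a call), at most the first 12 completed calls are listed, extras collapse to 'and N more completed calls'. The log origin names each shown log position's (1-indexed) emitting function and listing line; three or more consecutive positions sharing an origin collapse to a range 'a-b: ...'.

Answer: the defect is in update_gauge at line 10.
Key observation: Log line 2 is where behavior first shows: 'stage values: 11 and 27' appears instead of 'stage values: 11 and 36'.
Call chain: main.
First divergence: position 2; shown 'stage values: 11 and 27' vs intended 'stage values: 11 and 36'.
Intended log window:
  1: driver start: 6 inputs
  2: stage values: 11 and 36
Execution walk:
  process_batch([9, 11, 8, 6, 1, 2]) -> 11  [called from main, line 37]
  update_gauge([9, 11, 8, 6, 1, 2], 1) -> 27  [called from main, line 38]
  merge_totals(11, -16) -> -5  [called from count_flags, line 23]
  count_flags(11, 27) -> -5  [called from main, line 40]
  clip_value(-5, 1) -> -2  [called from main, line 41]
Log origins:
  1: logged in main at line 36
  2: logged in main at line 39
A correct fix: line 10: replace `1` with `0`.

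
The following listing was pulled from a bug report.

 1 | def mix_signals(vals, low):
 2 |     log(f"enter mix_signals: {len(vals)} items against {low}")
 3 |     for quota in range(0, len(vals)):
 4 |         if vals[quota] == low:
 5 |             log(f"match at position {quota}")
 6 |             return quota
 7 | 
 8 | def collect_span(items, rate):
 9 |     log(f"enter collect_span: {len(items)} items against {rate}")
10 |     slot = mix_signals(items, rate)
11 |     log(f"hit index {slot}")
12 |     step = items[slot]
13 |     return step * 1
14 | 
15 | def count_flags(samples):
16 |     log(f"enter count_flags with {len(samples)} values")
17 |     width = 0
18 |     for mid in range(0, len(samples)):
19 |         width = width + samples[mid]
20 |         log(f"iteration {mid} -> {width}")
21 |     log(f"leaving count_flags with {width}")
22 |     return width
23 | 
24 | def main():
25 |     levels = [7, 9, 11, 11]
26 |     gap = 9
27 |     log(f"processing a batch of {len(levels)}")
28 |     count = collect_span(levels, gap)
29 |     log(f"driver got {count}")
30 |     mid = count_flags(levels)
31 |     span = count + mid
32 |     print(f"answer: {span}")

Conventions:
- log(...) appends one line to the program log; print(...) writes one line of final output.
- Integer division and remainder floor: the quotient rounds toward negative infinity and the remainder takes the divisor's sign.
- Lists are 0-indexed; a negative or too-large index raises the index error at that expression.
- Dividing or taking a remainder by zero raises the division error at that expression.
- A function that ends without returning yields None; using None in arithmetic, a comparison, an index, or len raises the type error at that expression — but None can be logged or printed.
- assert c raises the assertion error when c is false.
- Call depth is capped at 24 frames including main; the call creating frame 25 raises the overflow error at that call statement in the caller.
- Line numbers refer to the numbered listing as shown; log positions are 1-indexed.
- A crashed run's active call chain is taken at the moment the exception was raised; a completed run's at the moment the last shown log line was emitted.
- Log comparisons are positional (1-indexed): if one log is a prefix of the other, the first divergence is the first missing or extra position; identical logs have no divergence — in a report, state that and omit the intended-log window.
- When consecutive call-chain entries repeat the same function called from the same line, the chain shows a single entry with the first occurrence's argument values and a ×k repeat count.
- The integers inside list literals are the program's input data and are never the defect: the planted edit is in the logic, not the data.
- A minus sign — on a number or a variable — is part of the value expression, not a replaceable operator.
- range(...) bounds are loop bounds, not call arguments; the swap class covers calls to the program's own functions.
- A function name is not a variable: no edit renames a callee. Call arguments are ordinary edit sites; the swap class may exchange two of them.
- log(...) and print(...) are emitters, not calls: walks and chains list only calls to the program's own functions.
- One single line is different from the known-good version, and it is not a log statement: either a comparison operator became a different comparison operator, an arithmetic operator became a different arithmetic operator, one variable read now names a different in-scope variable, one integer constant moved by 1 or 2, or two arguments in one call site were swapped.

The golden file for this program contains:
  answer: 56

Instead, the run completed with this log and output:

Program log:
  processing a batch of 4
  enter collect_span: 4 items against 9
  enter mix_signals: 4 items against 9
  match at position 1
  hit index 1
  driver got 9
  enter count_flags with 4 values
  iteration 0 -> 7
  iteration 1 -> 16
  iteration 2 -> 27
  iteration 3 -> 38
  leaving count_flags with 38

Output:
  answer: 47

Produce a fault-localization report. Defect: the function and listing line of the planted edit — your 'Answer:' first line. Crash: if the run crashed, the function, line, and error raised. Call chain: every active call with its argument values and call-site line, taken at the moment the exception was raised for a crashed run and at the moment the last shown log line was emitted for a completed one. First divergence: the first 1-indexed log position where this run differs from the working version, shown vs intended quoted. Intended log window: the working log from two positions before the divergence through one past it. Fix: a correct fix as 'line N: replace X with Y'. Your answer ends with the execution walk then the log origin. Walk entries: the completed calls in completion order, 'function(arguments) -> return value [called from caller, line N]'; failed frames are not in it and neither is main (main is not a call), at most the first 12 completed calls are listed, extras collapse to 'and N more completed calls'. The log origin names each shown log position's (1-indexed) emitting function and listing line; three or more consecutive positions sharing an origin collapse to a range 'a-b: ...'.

Answer: the defect is in collect_span at line 13.
The tell: Log line 6 is where behavior first shows: 'driver got 9' appears instead of 'driver got 18'.
Call chain: main -> count_flags([7, 9, 11, 11]) (called at line 30).
First divergence: position 6 — the shown line 'driver got 9' should read 'driver got 18'.
Intended log window:
  4: match at position 1
  5: hit index 1
  6: driver got 18
  7: enter count_flags with 4 values
Execution walk:
  mix_signals([7, 9, 11, 11], 9) -> 1  [called from collect_span, line 10]
  collect_span([7, 9, 11, 11], 9) -> 9  [called from main, line 28]
  count_flags([7, 9, 11, 11]) -> 38  [called from main, line 30]
Log line origins:
  1: logged in main at line 27
  2: logged in collect_span at line 9
  3: logged in mix_signals at line 2
  4: logged in mix_signals at line 5
  5: logged in collect_span at line 11
  6: logged in main at line 29
  7: logged in count_flags at line 16
  8-11: logged in count_flags at line 20
  12: logged in count_flags at line 21
A correct fix: line 13: replace `1` with `2`.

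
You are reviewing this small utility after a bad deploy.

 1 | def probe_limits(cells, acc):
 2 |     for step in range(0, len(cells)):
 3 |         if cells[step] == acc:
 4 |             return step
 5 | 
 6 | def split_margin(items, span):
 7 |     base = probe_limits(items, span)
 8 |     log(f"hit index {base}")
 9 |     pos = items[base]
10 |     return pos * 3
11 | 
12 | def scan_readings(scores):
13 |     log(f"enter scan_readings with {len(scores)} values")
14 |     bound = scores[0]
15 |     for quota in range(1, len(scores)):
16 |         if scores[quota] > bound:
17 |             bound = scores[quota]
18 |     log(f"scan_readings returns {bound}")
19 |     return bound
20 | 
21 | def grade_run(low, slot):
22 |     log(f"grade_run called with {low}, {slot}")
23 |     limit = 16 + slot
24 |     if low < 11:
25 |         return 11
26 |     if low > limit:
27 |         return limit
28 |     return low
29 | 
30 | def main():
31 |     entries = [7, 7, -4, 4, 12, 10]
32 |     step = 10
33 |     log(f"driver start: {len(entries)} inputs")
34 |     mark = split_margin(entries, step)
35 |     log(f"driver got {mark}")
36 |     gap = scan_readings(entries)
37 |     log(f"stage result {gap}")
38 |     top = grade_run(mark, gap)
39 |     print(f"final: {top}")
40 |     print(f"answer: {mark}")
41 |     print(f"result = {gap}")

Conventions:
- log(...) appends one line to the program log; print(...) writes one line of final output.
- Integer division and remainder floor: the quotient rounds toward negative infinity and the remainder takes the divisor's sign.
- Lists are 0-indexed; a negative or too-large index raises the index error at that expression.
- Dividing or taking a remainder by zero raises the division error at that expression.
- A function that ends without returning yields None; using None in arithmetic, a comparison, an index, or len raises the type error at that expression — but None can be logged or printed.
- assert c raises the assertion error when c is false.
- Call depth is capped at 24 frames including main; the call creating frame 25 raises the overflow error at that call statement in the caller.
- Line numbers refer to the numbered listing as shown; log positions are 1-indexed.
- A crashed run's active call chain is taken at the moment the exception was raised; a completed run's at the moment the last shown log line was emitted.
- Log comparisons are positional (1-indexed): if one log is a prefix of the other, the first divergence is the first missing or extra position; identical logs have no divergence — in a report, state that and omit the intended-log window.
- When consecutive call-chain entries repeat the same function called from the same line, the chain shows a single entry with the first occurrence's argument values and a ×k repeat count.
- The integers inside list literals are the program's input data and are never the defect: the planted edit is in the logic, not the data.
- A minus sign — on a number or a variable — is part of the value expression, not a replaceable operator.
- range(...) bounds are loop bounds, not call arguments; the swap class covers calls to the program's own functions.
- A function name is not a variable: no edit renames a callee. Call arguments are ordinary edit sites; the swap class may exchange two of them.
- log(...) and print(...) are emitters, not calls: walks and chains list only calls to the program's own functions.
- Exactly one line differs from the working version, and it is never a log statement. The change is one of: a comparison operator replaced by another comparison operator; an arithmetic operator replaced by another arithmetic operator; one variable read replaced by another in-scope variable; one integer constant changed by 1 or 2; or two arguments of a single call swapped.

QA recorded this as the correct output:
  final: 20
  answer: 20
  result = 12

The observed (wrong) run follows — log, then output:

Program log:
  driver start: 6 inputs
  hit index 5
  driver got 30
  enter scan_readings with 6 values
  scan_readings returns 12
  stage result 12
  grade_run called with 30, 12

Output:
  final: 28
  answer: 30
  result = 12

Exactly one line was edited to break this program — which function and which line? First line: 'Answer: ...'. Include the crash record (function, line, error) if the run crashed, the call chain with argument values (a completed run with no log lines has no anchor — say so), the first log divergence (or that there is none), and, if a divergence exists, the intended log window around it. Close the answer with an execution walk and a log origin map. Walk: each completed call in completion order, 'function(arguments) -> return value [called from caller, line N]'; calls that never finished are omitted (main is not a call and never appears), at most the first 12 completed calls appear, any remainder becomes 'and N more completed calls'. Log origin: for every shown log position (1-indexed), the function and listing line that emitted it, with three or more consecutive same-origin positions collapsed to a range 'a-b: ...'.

Answer: the defect is in split_margin at line 10.
Key observation: Position 3 is the first bad log line: 'driver got 30' should read 'driver got 20'.
Call chain: main -> grade_run(30, 12) (called at line 38).
First divergence: position 3; shown 'driver got 30' vs intended 'driver got 20'.
Intended log window:
  1: driver start: 6 inputs
  2: hit index 5
  3: driver got 20
  4: enter scan_readings with 6 values
Execution walk:
  probe_limits([7, 7, -4, 4, 12, 10], 10) -> 5  [called from split_margin, line 7]
  split_margin([7, 7, -4, 4, 12, 10], 10) -> 30  [called from main, line 34]
  scan_readings([7, 7, -4, 4, 12, 10]) -> 12  [called from main, line 36]
  grade_run(30, 12) -> 28  [called from main, line 38]
Origin of each log line:
  1: emitted by main (line 33)
  2: emitted by split_margin (line 8)
  3: emitted by main (line 35)
  4: emitted by scan_readings (line 13)
  5: emitted by scan_readings (line 18)
  6: emitted by main (line 37)
  7: emitted by grade_run (line 22)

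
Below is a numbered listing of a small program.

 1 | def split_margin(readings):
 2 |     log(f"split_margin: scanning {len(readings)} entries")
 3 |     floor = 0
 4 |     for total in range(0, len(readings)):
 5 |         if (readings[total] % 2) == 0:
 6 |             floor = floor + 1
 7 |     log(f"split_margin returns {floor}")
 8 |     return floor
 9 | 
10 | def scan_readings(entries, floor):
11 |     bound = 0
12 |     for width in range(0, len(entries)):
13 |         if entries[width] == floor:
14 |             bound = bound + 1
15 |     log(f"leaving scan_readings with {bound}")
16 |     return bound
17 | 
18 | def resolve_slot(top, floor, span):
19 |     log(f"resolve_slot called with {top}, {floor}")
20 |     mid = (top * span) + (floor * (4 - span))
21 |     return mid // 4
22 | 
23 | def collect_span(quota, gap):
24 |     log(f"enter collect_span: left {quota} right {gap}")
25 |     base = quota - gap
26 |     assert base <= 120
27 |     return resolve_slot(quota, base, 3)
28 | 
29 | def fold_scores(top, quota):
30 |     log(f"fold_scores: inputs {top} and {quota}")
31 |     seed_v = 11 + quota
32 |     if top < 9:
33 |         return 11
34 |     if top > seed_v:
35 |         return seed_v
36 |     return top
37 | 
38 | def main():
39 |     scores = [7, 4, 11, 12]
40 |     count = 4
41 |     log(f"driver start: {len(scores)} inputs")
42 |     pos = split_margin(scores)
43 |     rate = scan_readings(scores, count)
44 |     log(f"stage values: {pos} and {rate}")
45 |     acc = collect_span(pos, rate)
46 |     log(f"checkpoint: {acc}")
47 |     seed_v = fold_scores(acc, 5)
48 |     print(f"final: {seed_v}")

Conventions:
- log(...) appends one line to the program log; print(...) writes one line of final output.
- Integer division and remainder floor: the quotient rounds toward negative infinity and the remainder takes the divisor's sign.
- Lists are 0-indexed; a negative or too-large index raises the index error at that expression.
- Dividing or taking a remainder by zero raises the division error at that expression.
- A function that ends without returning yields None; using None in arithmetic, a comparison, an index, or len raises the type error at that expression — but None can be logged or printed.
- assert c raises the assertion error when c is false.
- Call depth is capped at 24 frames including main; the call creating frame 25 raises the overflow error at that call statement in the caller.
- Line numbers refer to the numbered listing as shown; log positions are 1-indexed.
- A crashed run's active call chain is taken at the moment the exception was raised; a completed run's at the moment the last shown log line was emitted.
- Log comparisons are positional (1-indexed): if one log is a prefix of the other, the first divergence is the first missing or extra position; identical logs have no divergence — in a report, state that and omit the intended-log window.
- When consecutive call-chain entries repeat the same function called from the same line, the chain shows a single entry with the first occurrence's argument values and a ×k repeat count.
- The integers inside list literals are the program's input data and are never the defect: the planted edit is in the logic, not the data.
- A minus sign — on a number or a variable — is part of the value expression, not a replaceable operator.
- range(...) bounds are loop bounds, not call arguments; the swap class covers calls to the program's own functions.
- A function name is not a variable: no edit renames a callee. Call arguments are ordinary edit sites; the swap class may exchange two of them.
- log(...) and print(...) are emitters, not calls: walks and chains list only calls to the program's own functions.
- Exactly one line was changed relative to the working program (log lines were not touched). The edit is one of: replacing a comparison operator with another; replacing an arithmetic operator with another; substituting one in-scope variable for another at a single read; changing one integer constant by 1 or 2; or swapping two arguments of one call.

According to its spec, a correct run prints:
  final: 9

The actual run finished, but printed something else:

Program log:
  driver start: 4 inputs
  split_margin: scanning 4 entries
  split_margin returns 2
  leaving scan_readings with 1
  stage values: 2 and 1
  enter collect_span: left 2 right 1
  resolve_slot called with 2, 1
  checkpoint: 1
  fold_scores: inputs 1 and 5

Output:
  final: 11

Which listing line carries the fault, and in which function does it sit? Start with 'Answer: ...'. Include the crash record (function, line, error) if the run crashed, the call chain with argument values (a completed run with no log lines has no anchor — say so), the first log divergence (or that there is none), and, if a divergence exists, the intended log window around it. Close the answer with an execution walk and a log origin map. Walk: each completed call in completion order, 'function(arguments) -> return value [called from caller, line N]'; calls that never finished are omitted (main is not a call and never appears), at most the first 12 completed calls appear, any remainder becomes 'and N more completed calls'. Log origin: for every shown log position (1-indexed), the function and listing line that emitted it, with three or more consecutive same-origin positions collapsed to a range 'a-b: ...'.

Answer: the defect is in fold_scores at line 33.
Core observation: Every logged value matches the working version; the printed result is what differs.
Call chain: main -> fold_scores(1, 5) (called at line 47).
First divergence: there is none — every log position agrees.
Execution walk:
  split_margin([7, 4, 11, 12]) -> 2  [called from main, line 42]
  scan_readings([7, 4, 11, 12], 4) -> 1  [called from main, line 43]
  resolve_slot(2, 1, 3) -> 1  [called from collect_span, line 27]
  collect_span(2, 1) -> 1  [called from main, line 45]
  fold_scores(1, 5) -> 11  [called from main, line 47]
Log origins:
  1: logged in main at line 41
  2: logged in split_margin at line 2
  3: logged in split_margin at line 7
  4: logged in scan_readings at line 15
  5: logged in main at line 44
  6: logged in collect_span at line 24
  7: logged in resolve_slot at line 19
  8: logged in main at line 46
  9: logged in fold_scores at line 30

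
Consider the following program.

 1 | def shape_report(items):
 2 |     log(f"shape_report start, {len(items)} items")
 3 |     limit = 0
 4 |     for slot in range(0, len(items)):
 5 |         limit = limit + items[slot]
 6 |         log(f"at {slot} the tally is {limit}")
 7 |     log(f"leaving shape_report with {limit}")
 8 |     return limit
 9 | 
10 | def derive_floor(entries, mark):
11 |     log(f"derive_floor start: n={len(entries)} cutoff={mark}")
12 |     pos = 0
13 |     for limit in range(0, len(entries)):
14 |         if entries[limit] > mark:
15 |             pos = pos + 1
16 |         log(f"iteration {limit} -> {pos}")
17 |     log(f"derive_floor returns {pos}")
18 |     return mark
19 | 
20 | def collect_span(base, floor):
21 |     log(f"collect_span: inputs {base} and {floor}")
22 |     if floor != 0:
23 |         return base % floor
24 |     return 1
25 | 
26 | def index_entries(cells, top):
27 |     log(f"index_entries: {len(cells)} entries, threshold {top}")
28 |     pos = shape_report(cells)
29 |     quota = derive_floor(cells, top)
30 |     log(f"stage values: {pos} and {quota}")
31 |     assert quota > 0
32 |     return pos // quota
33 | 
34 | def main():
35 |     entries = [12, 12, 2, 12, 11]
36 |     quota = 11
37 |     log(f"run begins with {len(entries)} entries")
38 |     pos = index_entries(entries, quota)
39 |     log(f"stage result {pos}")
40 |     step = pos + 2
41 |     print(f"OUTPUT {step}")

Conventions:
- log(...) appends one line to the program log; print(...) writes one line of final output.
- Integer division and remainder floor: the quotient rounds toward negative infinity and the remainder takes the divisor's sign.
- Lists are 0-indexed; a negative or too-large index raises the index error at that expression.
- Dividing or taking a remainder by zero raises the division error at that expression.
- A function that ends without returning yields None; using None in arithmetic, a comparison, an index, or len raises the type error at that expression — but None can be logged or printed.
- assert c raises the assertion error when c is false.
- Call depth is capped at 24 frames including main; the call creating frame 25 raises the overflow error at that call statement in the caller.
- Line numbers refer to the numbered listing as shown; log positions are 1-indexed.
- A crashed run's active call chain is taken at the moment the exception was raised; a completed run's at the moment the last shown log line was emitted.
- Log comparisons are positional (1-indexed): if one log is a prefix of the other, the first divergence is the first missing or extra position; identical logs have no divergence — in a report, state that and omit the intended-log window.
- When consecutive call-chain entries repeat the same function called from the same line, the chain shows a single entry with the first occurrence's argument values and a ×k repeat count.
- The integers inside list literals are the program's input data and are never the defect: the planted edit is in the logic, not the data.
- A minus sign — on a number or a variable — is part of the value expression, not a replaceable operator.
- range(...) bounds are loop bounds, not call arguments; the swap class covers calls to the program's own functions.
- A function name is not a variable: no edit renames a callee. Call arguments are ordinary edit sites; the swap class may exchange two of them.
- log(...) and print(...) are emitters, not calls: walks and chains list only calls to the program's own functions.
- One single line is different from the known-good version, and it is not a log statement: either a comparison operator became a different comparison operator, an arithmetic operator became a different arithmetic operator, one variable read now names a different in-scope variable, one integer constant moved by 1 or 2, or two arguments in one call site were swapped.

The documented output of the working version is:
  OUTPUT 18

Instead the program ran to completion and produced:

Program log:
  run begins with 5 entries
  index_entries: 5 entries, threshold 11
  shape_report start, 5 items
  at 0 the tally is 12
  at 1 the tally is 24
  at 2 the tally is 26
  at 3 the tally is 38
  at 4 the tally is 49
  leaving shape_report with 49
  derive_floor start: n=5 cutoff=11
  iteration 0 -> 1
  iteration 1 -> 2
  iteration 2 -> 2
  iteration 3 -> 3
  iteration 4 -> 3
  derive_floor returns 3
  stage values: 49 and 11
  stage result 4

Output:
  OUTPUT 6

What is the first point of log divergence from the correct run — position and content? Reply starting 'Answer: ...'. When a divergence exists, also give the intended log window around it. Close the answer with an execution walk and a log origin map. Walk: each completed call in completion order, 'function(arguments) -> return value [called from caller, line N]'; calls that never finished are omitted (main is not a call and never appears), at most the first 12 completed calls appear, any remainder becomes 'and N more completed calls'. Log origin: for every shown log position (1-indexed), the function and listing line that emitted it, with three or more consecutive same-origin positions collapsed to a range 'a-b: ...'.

Answer: position 17 — the shown line 'stage values: 49 and 11' should read 'stage values: 49 and 3'.
Intended log window:
  15: iteration 4 -> 3
  16: derive_floor returns 3
  17: stage values: 49 and 3
  18: stage result 16
Execution walk:
  shape_report([12, 12, 2, 12, 11]) -> 49  [called from index_entries, line 28]
  derive_floor([12, 12, 2, 12, 11], 11) -> 11  [called from index_entries, line 29]
  index_entries([12, 12, 2, 12, 11], 11) -> 4  [called from main, line 38]
Log origin:
  1: logged in main at line 37
  2: logged in index_entries at line 27
  3: logged in shape_report at line 2
  4-8: logged in shape_report at line 6
  9: logged in shape_report at line 7
  10: logged in derive_floor at line 11
  11-15: logged in derive_floor at line 16
  16: logged in derive_floor at line 17
  17: logged in index_entries at line 30
  18: logged in main at line 39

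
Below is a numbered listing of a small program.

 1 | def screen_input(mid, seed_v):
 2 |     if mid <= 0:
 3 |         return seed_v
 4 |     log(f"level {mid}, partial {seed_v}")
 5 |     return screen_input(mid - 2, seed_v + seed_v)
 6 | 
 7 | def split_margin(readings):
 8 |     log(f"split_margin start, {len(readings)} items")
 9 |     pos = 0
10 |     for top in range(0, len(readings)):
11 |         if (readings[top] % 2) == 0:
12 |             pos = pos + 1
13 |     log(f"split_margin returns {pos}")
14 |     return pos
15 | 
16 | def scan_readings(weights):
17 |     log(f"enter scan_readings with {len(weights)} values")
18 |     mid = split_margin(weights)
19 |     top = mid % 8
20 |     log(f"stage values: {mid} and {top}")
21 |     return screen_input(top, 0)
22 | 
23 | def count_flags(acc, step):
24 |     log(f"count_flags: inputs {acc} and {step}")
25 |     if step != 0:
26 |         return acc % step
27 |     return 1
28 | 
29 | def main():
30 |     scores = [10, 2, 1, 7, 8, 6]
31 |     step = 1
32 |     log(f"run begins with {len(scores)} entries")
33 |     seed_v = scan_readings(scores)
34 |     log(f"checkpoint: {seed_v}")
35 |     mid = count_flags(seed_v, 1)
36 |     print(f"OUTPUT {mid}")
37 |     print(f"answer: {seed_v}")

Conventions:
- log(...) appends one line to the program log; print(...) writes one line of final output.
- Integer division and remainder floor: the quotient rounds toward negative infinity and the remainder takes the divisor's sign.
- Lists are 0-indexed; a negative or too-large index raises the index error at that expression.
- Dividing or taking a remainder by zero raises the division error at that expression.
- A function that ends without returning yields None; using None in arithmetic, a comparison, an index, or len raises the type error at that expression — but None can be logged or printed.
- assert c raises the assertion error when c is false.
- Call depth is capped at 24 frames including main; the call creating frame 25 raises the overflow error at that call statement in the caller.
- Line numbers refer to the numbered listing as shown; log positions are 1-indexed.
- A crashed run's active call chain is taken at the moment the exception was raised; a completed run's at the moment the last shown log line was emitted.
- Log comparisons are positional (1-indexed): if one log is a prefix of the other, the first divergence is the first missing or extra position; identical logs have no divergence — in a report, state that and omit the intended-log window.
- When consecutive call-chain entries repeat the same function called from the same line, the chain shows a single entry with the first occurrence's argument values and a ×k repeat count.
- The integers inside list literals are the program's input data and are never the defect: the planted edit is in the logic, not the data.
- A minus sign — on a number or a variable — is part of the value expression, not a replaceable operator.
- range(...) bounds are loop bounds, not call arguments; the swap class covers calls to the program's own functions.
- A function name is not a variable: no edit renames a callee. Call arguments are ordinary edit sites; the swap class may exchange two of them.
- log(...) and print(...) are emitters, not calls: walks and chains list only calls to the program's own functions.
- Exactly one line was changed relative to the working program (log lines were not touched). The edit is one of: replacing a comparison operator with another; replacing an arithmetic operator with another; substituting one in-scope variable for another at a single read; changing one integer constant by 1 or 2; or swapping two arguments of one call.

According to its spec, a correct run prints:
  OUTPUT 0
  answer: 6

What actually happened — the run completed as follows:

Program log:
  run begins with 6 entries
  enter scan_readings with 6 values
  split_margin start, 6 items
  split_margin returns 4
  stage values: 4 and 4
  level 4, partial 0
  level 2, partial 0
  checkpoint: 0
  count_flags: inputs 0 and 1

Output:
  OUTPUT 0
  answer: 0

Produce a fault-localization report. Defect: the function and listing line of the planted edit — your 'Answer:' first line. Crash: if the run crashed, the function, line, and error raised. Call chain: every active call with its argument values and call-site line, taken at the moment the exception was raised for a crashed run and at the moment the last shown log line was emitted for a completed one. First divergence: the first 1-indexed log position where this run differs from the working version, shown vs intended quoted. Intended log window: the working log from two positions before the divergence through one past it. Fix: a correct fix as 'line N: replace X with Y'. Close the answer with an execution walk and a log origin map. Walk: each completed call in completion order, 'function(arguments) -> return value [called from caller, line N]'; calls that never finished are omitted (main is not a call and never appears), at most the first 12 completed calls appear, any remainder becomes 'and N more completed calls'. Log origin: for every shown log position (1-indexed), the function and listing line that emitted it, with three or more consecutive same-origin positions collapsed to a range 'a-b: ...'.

Answer: the defect is in screen_input at line 5.
Core observation: Position 7 is the first bad log line: 'level 2, partial 0' should read 'level 2, partial 4'.
Call chain: main -> count_flags(0, 1) (called at line 35).
First divergence: at position 7 the run shows 'level 2, partial 0' where the working version logs 'level 2, partial 4'.
Intended log window:
  5: stage values: 4 and 4
  6: level 4, partial 0
  7: level 2, partial 4
  8: checkpoint: 6
Execution walk:
  split_margin([10, 2, 1, 7, 8, 6]) -> 4  [called from scan_readings, line 18]
  screen_input(0, 0) -> 0  [called from screen_input, line 5]
  screen_input(2, 0) -> 0  [called from screen_input, line 5]
  screen_input(4, 0) -> 0  [called from scan_readings, line 21]
  scan_readings([10, 2, 1, 7, 8, 6]) -> 0  [called from main, line 33]
  count_flags(0, 1) -> 0  [called from main, line 35]
Log origin:
  1: emitted by main (line 32)
  2: emitted by scan_readings (line 17)
  3: emitted by split_margin (line 8)
  4: emitted by split_margin (line 13)
  5: emitted by scan_readings (line 20)
  6: emitted by screen_input (line 4)
  7: emitted by screen_input (line 4)
  8: emitted by main (line 34)
  9: emitted by count_flags (line 24)
A correct fix: line 5: replace `seed_v + seed_v` with `seed_v + mid`.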